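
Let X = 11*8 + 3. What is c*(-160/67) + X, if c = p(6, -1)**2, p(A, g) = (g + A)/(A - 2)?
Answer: 5847/67 ≈ 87.269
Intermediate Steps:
p(A, g) = (A + g)/(-2 + A)
c = 25/16 (c = ((6 - 1)/(-2 + 6))**2 = (5/4)**2 = 25/16 ≈ 1.5625)
X = 91 (X = 88 + 3 = 91)
c*(-160/67) + X = 25*(-160/67)/16 + 91 = 25*(-160*1/67)/16 + 91 = (25/16)*(-160/67) + 91 = -250/67 + 91 = 5847/67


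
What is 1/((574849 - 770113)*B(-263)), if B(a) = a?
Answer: 1/51354432 ≈ 1.9473e-8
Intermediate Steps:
1/((574849 - 770113)*B(-263)) = 1/((574849 - 770113)*(-263)) = -1/263/(-195264) = -1/195264*(-1/263) = 1/51354432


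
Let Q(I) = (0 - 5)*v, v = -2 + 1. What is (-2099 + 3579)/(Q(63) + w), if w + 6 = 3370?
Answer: 1480/3369 ≈ 0.43930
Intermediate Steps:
w = 3364 (w = -6 + 3370 = 3364)
v = -1
Q(I) = 5 (Q(I) = (0 - 5)*(-1) = -5*(-1) = 5)
(-2099 + 3579)/(Q(63) + w) = (-2099 + 3579)/(5 + 3364) = 1480/3369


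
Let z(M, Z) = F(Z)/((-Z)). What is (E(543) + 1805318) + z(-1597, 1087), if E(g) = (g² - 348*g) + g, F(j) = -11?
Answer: 2078067913/1087 ≈ 1.9117e+6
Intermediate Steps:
z(M, Z) = 11/Z (z(M, Z) = -11*(-1/Z) = -(-11)/Z = 11/Z)
E(g) = g² - 347*g
(E(543) + 1805318) + z(-1597, 1087) = (543*(-347 + 543) + 1805318) + 11/1087 = (543*196 + 1805318) + 11*(1/1087) = (106428 + 1805318) + 11/1087 = 1911746 + 11/1087 = 2078067913/1087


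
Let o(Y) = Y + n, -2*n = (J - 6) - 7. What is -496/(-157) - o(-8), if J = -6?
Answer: 521/314 ≈ 1.6592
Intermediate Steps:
n = 19/2 (n = -((-6 - 6) - 7)/2 = -(-12 - 7)/2 = -½*(-19) = 19/2 ≈ 9.5000)
o(Y) = 19/2 + Y (o(Y) = Y + 19/2 = 19/2 + Y)
-496/(-157) - o(-8) = -496/(-157) - (19/2 - 8) = -496*(-1/157) - 1*3/2 = 496/157 - 3/2 = 521/314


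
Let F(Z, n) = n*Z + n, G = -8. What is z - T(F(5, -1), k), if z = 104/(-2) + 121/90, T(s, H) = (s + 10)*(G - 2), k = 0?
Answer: -959/90 ≈ -10.656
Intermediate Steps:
F(Z, n) = n + Z*n (F(Z, n) = Z*n + n = n + Z*n)
T(s, H) = -100 - 10*s (T(s, H) = (s + 10)*(-8 - 2) = (10 + s)*(-10) = -100 - 10*s)
z = -4559/90 (z = 104*(-1/2) + 121*(1/90) = -52 + 121/90 = -4559/90 ≈ -50.656)
z - T(F(5, -1), k) = -4559/90 - (-100 - (-10)*(1 + 5)) = -4559/90 - (-100 - (-10)*6) = -4559/90 - (-100 - 10*(-6)) = -4559/90 - (-100 + 60) = -4559/90 - 1*(-40) = -4559/90 + 40 = -959/90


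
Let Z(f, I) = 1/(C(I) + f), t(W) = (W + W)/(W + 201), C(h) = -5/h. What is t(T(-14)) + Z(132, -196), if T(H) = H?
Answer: -687904/4838999 ≈ -0.14216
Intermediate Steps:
t(W) = 2*W/(201 + W) (t(W) = (2*W)/(201 + W) = 2*W/(201 + W))
Z(f, I) = 1/(f - 5/I) (Z(f, I) = 1/(-5/I + f) = 1/(f - 5/I))
t(T(-14)) + Z(132, -196) = 2*(-14)/(201 - 14) - 196/(-5 - 196*132) = 2*(-14)/187 - 196/(-5 - 25872) = 2*(-14)*(1/187) - 196/(-25877) = -28/187 - 196*(-1/25877) = -28/187 + 196/25877 = -687904/4838999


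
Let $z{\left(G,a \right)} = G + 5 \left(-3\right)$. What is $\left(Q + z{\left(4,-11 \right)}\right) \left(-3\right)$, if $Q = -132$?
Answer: $429$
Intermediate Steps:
$z{\left(G,a \right)} = -15 + G$ ($z{\left(G,a \right)} = G - 15 = -15 + G$)
$\left(Q + z{\left(4,-11 \right)}\right) \left(-3\right) = \left(-132 + \left(-15 + 4\right)\right) \left(-3\right) = \left(-132 - 11\right) \left(-3\right) = \left(-143\right) \left(-3\right) = 429$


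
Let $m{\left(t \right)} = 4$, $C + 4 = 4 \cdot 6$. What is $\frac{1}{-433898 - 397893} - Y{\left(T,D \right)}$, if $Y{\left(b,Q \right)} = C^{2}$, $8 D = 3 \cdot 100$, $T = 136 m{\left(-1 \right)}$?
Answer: $- \frac{332716401}{831791} \approx -400.0$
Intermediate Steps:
$C = 20$ ($C = -4 + 4 \cdot 6 = -4 + 24 = 20$)
$T = 544$ ($T = 136 \cdot 4 = 544$)
$D = \frac{75}{2}$ ($D = \frac{3 \cdot 100}{8} = \frac{1}{8} \cdot 300 = \frac{75}{2} \approx 37.5$)
$Y{\left(b,Q \right)} = 400$ ($Y{\left(b,Q \right)} = 20^{2} = 400$)
$\frac{1}{-433898 - 397893} - Y{\left(T,D \right)} = \frac{1}{-433898 - 397893} - 400 = \frac{1}{-831791} - 400 = - \frac{1}{831791} - 400 = - \frac{332716401}{831791}$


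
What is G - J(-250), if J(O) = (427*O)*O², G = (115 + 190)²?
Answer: 6671968025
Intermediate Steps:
G = 93025 (G = 305² = 93025)
J(O) = 427*O³
G - J(-250) = 93025 - 427*(-250)³ = 93025 - 427*(-15625000) = 93025 - 1*(-6671875000) = 93025 + 6671875000 = 6671968025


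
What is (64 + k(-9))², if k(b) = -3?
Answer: 3721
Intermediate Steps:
(64 + k(-9))² = (64 - 3)² = 61² = 3721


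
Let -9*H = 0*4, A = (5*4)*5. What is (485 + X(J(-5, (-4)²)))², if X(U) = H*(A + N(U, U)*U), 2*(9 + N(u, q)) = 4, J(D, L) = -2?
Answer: 235225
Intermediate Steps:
N(u, q) = -7 (N(u, q) = -9 + (½)*4 = -9 + 2 = -7)
A = 100 (A = 20*5 = 100)
H = 0 (H = -0*4 = -⅑*0 = 0)
X(U) = 0 (X(U) = 0*(100 - 7*U) = 0)
(485 + X(J(-5, (-4)²)))² = (485 + 0)² = 485² = 235225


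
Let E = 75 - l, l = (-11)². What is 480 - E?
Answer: 526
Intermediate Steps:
l = 121
E = -46 (E = 75 - 1*121 = 75 - 121 = -46)
480 - E = 480 - 1*(-46) = 480 + 46 = 526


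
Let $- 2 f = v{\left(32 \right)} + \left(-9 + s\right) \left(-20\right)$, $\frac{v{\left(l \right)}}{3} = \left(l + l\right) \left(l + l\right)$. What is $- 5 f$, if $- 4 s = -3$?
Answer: $\frac{62265}{2} \approx 31133.0$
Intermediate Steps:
$s = \frac{3}{4}$ ($s = \left(- \frac{1}{4}\right) \left(-3\right) = \frac{3}{4} \approx 0.75$)
$v{\left(l \right)} = 12 l^{2}$ ($v{\left(l \right)} = 3 \left(l + l\right) \left(l + l\right) = 3 \cdot 2 l 2 l = 3 \cdot 4 l^{2} = 12 l^{2}$)
$f = - \frac{12453}{2}$ ($f = - \frac{12 \cdot 32^{2} + \left(-9 + \frac{3}{4}\right) \left(-20\right)}{2} = - \frac{12 \cdot 1024 - -165}{2} = - \frac{12288 + 165}{2} = \left(- \frac{1}{2}\right) 12453 = - \frac{12453}{2} \approx -6226.5$)
$- 5 f = \left(-5\right) \left(- \frac{12453}{2}\right) = \frac{62265}{2}$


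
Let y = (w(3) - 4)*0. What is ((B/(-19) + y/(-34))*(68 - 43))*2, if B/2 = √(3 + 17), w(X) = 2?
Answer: -200*√5/19 ≈ -23.538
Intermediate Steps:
B = 4*√5 (B = 2*√(3 + 17) = 2*√20 = 2*(2*√5) = 4*√5 ≈ 8.9443)
y = 0 (y = (2 - 4)*0 = -2*0 = 0)
((B/(-19) + y/(-34))*(68 - 43))*2 = (((4*√5)/(-19) + 0/(-34))*(68 - 43))*2 = (((4*√5)*(-1/19) + 0*(-1/34))*25)*2 = ((-4*√5/19 + 0)*25)*2 = (-4*√5/19*25)*2 = -100*√5/19*2 = -200*√5/19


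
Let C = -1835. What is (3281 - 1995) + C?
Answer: -549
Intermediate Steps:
(3281 - 1995) + C = (3281 - 1995) - 1835 = 1286 - 1835 = -549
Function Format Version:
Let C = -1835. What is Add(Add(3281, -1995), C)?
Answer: -549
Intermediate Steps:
Add(Add(3281, -1995), C) = Add(Add(3281, -1995), -1835) = Add(1286, -1835) = -549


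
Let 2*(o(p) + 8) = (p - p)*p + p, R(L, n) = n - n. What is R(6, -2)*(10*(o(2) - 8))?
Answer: 0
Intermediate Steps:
R(L, n) = 0
o(p) = -8 + p/2 (o(p) = -8 + ((p - p)*p + p)/2 = -8 + (0*p + p)/2 = -8 + (0 + p)/2 = -8 + p/2)
R(6, -2)*(10*(o(2) - 8)) = 0*(10*((-8 + (1/2)*2) - 8)) = 0*(10*((-8 + 1) - 8)) = 0*(10*(-7 - 8)) = 0*(10*(-15)) = 0*(-150) = 0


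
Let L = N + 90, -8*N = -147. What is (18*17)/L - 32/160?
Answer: 223/85 ≈ 2.6235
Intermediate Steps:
N = 147/8 (N = -⅛*(-147) = 147/8 ≈ 18.375)
L = 867/8 (L = 147/8 + 90 = 867/8 ≈ 108.38)
(18*17)/L - 32/160 = (18*17)/(867/8) - 32/160 = 306*(8/867) - 32*1/160 = 48/17 - ⅕ = 223/85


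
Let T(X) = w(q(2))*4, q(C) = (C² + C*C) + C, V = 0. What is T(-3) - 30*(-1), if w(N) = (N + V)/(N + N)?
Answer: 32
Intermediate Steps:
q(C) = C + 2*C² (q(C) = (C² + C²) + C = 2*C² + C = C + 2*C²)
w(N) = ½ (w(N) = (N + 0)/(N + N) = N/((2*N)) = N*(1/(2*N)) = ½)
T(X) = 2 (T(X) = (½)*4 = 2)
T(-3) - 30*(-1) = 2 - 30*(-1) = 2 + 30 = 32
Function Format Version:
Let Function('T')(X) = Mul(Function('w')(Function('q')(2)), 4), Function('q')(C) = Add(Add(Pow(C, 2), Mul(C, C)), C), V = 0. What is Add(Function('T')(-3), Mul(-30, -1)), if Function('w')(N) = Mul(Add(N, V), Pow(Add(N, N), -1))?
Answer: 32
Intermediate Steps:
Function('q')(C) = Add(C, Mul(2, Pow(C, 2))) (Function('q')(C) = Add(Add(Pow(C, 2), Pow(C, 2)), C) = Add(Mul(2, Pow(C, 2)), C) = Add(C, Mul(2, Pow(C, 2))))
Function('w')(N) = Rational(1, 2) (Function('w')(N) = Mul(Add(N, 0), Pow(Add(N, N), -1)) = Mul(N, Pow(Mul(2, N), -1)) = Mul(N, Mul(Rational(1, 2), Pow(N, -1))) = Rational(1, 2))
Function('T')(X) = 2 (Function('T')(X) = Mul(Rational(1, 2), 4) = 2)
Add(Function('T')(-3), Mul(-30, -1)) = Add(2, Mul(-30, -1)) = Add(2, 30) = 32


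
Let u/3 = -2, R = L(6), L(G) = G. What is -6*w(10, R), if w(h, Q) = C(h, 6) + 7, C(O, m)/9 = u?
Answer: 282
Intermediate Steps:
R = 6
u = -6 (u = 3*(-2) = -6)
C(O, m) = -54 (C(O, m) = 9*(-6) = -54)
w(h, Q) = -47 (w(h, Q) = -54 + 7 = -47)
-6*w(10, R) = -6*(-47) = 282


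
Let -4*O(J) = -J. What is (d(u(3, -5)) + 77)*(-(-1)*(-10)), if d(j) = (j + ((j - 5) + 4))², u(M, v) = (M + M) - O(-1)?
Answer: -4185/2 ≈ -2092.5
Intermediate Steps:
O(J) = J/4 (O(J) = -(-1)*J/4 = J/4)
u(M, v) = ¼ + 2*M (u(M, v) = (M + M) - (-1)/4 = 2*M - 1*(-¼) = 2*M + ¼ = ¼ + 2*M)
d(j) = (-1 + 2*j)² (d(j) = (j + ((-5 + j) + 4))² = (j + (-1 + j))² = (-1 + 2*j)²)
(d(u(3, -5)) + 77)*(-(-1)*(-10)) = ((-1 + 2*(¼ + 2*3))² + 77)*(-(-1)*(-10)) = ((-1 + 2*(¼ + 6))² + 77)*(-1*10) = ((-1 + 2*(25/4))² + 77)*(-10) = ((-1 + 25/2)² + 77)*(-10) = ((23/2)² + 77)*(-10) = (529/4 + 77)*(-10) = (837/4)*(-10) = -4185/2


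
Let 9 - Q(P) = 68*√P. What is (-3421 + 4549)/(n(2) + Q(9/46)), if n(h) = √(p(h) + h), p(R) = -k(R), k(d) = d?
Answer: -25944/2105 - 12784*√46/2105 ≈ -53.515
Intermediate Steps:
p(R) = -R
Q(P) = 9 - 68*√P
n(h) = 0 (n(h) = √(-h + h) = √0 = 0)
(-3421 + 4549)/(n(2) + Q(9/46)) = (-3421 + 4549)/(0 + (9 - 68*3*√46/46)) = 1128/(0 + (9 - 68*3*√46/46)) = 1128/(0 + (9 - 102*√46/23)) = 1128/(9 - 102*√46/23)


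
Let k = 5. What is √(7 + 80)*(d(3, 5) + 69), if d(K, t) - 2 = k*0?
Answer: 71*√87 ≈ 662.24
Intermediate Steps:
d(K, t) = 2 (d(K, t) = 2 + 5*0 = 2 + 0 = 2)
√(7 + 80)*(d(3, 5) + 69) = √(7 + 80)*(2 + 69) = √87*71 = 71*√87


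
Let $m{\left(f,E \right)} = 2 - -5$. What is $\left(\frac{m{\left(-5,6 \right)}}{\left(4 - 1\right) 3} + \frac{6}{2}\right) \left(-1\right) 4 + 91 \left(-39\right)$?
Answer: $- \frac{32077}{9} \approx -3564.1$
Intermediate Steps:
$m{\left(f,E \right)} = 7$ ($m{\left(f,E \right)} = 2 + 5 = 7$)
$\left(\frac{m{\left(-5,6 \right)}}{\left(4 - 1\right) 3} + \frac{6}{2}\right) \left(-1\right) 4 + 91 \left(-39\right) = \left(\frac{7}{\left(4 - 1\right) 3} + \frac{6}{2}\right) \left(-1\right) 4 + 91 \left(-39\right) = \left(\frac{7}{3 \cdot 3} + 6 \cdot \frac{1}{2}\right) \left(-1\right) 4 - 3549 = \left(\frac{7}{9} + 3\right) \left(-1\right) 4 - 3549 = \frac{34}{9} \left(-1\right) 4 - 3549 = \left(- \frac{34}{9}\right) 4 - 3549 = - \frac{136}{9} - 3549 = - \frac{32077}{9}$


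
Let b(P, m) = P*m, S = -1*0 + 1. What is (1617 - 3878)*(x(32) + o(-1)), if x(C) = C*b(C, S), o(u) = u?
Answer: -2313003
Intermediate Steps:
S = 1 (S = 0 + 1 = 1)
x(C) = C**2 (x(C) = C*(C*1) = C*C = C**2)
(1617 - 3878)*(x(32) + o(-1)) = (1617 - 3878)*(32**2 - 1) = -2261*(1024 - 1) = -2261*1023 = -2313003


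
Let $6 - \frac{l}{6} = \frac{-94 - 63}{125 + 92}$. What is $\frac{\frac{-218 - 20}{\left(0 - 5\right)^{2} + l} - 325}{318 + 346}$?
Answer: $- \frac{4659821}{9414856} \approx -0.49494$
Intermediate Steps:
$l = \frac{8754}{217}$ ($l = 36 - 6 \frac{-94 - 63}{125 + 92} = 36 - 6 \left(- \frac{157}{217}\right) = 36 - 6 \left(\left(-157\right) \frac{1}{217}\right) = 36 - - \frac{942}{217} = 36 + \frac{942}{217} = \frac{8754}{217} \approx 40.341$)
$\frac{\frac{-218 - 20}{\left(0 - 5\right)^{2} + l} - 325}{318 + 346} = \frac{\frac{-218 - 20}{\left(0 - 5\right)^{2} + \frac{8754}{217}} - 325}{318 + 346} = \frac{\frac{-218 - 20}{\left(-5\right)^{2} + \frac{8754}{217}} - 325}{664} = \left(- \frac{238}{25 + \frac{8754}{217}} - 325\right) \frac{1}{664} = \left(- \frac{238}{\frac{14179}{217}} - 325\right) \frac{1}{664} = \left(\left(-238\right) \frac{217}{14179} - 325\right) \frac{1}{664} = \left(- \frac{51646}{14179} - 325\right) \frac{1}{664} = \left(- \frac{4659821}{14179}\right) \frac{1}{664} = - \frac{4659821}{9414856}$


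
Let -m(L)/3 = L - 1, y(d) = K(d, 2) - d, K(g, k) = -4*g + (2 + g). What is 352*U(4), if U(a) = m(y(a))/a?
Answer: 3960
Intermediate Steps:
K(g, k) = 2 - 3*g
y(d) = 2 - 4*d (y(d) = (2 - 3*d) - d = 2 - 4*d)
m(L) = 3 - 3*L (m(L) = -3*(L - 1) = -3*(-1 + L) = 3 - 3*L)
U(a) = (-3 + 12*a)/a (U(a) = (3 - 3*(2 - 4*a))/a = (3 + (-6 + 12*a))/a = (-3 + 12*a)/a)
352*U(4) = 352*(12 - 3/4) = 352*(45/4) = 3960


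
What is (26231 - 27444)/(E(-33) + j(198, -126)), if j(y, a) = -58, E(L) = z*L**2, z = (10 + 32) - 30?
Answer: -1213/13010 ≈ -0.093236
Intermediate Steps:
z = 12 (z = 42 - 30 = 12)
E(L) = 12*L**2
(26231 - 27444)/(E(-33) + j(198, -126)) = (26231 - 27444)/(12*(-33)**2 - 58) = -1213/(12*1089 - 58) = -1213/(13068 - 58) = -1213/13010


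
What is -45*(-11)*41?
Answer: 20295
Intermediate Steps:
-45*(-11)*41 = 495*41 = 20295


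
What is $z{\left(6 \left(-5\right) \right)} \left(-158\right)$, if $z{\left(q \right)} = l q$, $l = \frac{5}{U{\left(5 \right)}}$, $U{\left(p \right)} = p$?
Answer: $4740$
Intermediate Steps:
$l = 1$ ($l = \frac{5}{5} = 5 \cdot \frac{1}{5} = 1$)
$z{\left(q \right)} = q$ ($z{\left(q \right)} = 1 q = q$)
$z{\left(6 \left(-5\right) \right)} \left(-158\right) = 6 \left(-5\right) \left(-158\right) = \left(-30\right) \left(-158\right) = 4740$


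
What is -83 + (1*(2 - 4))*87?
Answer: -257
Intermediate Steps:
-83 + (1*(2 - 4))*87 = -83 + (1*(-2))*87 = -83 - 2*87 = -83 - 174 = -257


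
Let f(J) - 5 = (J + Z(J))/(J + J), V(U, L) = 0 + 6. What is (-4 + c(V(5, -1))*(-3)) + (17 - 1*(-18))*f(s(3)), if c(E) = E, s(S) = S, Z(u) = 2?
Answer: 1093/6 ≈ 182.17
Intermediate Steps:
V(U, L) = 6
f(J) = 5 + (2 + J)/(2*J) (f(J) = 5 + (J + 2)/(J + J) = 5 + (2 + J)/((2*J)) = 5 + (2 + J)*(1/(2*J)) = 5 + (2 + J)/(2*J))
(-4 + c(V(5, -1))*(-3)) + (17 - 1*(-18))*f(s(3)) = (-4 + 6*(-3)) + (17 - 1*(-18))*(11/2 + 1/3) = (-4 - 18) + (17 + 18)*(11/2 + 1/3) = -22 + 35*(35/6) = -22 + 1225/6 = 1093/6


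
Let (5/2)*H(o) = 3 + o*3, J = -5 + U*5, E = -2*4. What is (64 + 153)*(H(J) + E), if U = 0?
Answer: -13888/5 ≈ -2777.6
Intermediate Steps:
E = -8
J = -5 (J = -5 + 0*5 = -5 + 0 = -5)
H(o) = 6/5 + 6*o/5 (H(o) = 2*(3 + o*3)/5 = 2*(3 + 3*o)/5 = 6/5 + 6*o/5)
(64 + 153)*(H(J) + E) = (64 + 153)*((6/5 + (6/5)*(-5)) - 8) = 217*((6/5 - 6) - 8) = 217*(-24/5 - 8) = 217*(-64/5) = -13888/5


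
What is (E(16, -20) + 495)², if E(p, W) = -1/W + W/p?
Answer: 6095961/25 ≈ 2.4384e+5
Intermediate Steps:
(E(16, -20) + 495)² = ((-1/(-20) - 20/16) + 495)² = ((-1*(-1/20) - 20*1/16) + 495)² = ((1/20 - 5/4) + 495)² = (-6/5 + 495)² = (2469/5)² = 6095961/25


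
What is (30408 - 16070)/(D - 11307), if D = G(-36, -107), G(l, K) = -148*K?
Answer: 14338/4529 ≈ 3.1658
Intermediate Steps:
D = 15836 (D = -148*(-107) = 15836)
(30408 - 16070)/(D - 11307) = (30408 - 16070)/(15836 - 11307) = 14338/4529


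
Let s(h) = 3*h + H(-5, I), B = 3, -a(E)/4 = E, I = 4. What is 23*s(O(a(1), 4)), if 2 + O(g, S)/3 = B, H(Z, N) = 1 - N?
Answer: 138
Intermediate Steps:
a(E) = -4*E
O(g, S) = 3 (O(g, S) = -6 + 3*3 = -6 + 9 = 3)
s(h) = -3 + 3*h (s(h) = 3*h + (1 - 1*4) = 3*h + (1 - 4) = 3*h - 3 = -3 + 3*h)
23*s(O(a(1), 4)) = 23*(-3 + 3*3) = 23*(-3 + 9) = 23*6 = 138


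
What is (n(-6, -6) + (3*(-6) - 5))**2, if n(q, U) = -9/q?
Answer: 1849/4 ≈ 462.25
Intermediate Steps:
(n(-6, -6) + (3*(-6) - 5))**2 = (-9/(-6) + (3*(-6) - 5))**2 = (-9*(-1/6) + (-18 - 5))**2 = (3/2 - 23)**2 = (-43/2)**2 = 1849/4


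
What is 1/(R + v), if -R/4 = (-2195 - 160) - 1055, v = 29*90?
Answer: 1/16250 ≈ 6.1538e-5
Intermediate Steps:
v = 2610
R = 13640 (R = -4*((-2195 - 160) - 1055) = -4*(-2355 - 1055) = -4*(-3410) = 13640)
1/(R + v) = 1/(13640 + 2610) = 1/16250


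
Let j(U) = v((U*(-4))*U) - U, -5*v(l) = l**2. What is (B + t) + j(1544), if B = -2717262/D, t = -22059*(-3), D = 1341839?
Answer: -122013974865988498579/6709195 ≈ -1.8186e+13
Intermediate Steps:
t = 66177
v(l) = -l**2/5
j(U) = -U - 16*U**4/5 (j(U) = -16*U**4/5 - U = -U - 16*U**4/5)
B = -2717262/1341839 ≈ -2.0250
(B + t) + j(1544) = (-2717262/1341839 + 66177) + (-1*1544 - 16/5*1544**4) = 88796162241/1341839 + (-1544 - 16/5*5683150852096) = 88796162241/1341839 + (-1544 - 90930413633536/5) = 88796162241/1341839 - 90930413641256/5 = -122013974865988498579/6709195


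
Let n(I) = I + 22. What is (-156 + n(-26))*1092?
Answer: -174720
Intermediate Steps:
n(I) = 22 + I
(-156 + n(-26))*1092 = (-156 + (22 - 26))*1092 = (-156 - 4)*1092 = -160*1092 = -174720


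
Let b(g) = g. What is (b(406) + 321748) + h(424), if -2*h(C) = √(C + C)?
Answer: 322154 - 2*√53 ≈ 3.2214e+5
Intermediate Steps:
h(C) = -√2*√C/2 (h(C) = -√(C + C)/2 = -√2*√C/2)
(b(406) + 321748) + h(424) = (406 + 321748) - √2*√424/2 = 322154 - √2*2*√106/2 = 322154 - 2*√53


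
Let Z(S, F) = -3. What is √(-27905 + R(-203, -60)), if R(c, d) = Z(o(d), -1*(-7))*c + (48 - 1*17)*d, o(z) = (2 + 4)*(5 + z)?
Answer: 2*I*√7289 ≈ 170.75*I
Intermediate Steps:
o(z) = 30 + 6*z (o(z) = 6*(5 + z) = 30 + 6*z)
R(c, d) = -3*c + 31*d (R(c, d) = -3*c + (48 - 1*17)*d = -3*c + (48 - 17)*d = -3*c + 31*d)
√(-27905 + R(-203, -60)) = √(-27905 + (-3*(-203) + 31*(-60))) = √(-27905 + (609 - 1860)) = √(-27905 - 1251) = √(-29156) = 2*I*√7289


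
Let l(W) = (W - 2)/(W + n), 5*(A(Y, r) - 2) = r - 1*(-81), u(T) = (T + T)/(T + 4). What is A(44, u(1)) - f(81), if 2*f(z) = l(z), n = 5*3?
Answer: 85769/4800 ≈ 17.869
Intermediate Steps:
n = 15
u(T) = 2*T/(4 + T) (u(T) = (2*T)/(4 + T) = 2*T/(4 + T))
A(Y, r) = 91/5 + r/5 (A(Y, r) = 2 + (r - 1*(-81))/5 = 2 + (r + 81)/5 = 2 + (81 + r)/5 = 2 + (81/5 + r/5) = 91/5 + r/5)
l(W) = (-2 + W)/(15 + W) (l(W) = (W - 2)/(W + 15) = (-2 + W)/(15 + W))
f(z) = (-2 + z)/(2*(15 + z)) (f(z) = ((-2 + z)/(15 + z))/2 = (-2 + z)/(2*(15 + z)))
A(44, u(1)) - f(81) = (91/5 + (2*1/(4 + 1))/5) - (-2 + 81)/(2*(15 + 81)) = (91/5 + (2*1/5)/5) - 79/(2*96) = (91/5 + (2*1*(1/5))/5) - 79/(2*96) = (91/5 + (1/5)*(2/5)) - 1*79/192 = (91/5 + 2/25) - 79/192 = 457/25 - 79/192 = 85769/4800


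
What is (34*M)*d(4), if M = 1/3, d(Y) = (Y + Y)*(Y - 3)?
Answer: 272/3 ≈ 90.667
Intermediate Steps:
d(Y) = 2*Y*(-3 + Y) (d(Y) = (2*Y)*(-3 + Y) = 2*Y*(-3 + Y))
M = ⅓ ≈ 0.33333
(34*M)*d(4) = (34*(⅓))*(2*4*(-3 + 4)) = 34*(2*4*1)/3 = (34/3)*8 = 272/3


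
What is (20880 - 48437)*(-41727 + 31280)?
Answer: 287887979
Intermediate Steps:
(20880 - 48437)*(-41727 + 31280) = -27557*(-10447) = 287887979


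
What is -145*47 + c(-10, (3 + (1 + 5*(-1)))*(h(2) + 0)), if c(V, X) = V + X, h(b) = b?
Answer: -6827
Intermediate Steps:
-145*47 + c(-10, (3 + (1 + 5*(-1)))*(h(2) + 0)) = -145*47 + (-10 + (3 + (1 + 5*(-1)))*(2 + 0)) = -6815 + (-10 + (3 + (1 - 5))*2) = -6815 + (-10 + (3 - 4)*2) = -6815 + (-10 - 1*2) = -6815 + (-10 - 2) = -6815 - 12 = -6827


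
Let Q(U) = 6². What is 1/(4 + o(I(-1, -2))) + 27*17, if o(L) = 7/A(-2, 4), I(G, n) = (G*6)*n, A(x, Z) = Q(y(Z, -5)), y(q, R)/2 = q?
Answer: 69345/151 ≈ 459.24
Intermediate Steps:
y(q, R) = 2*q
Q(U) = 36
A(x, Z) = 36
I(G, n) = 6*G*n (I(G, n) = (6*G)*n = 6*G*n)
o(L) = 7/36
1/(4 + o(I(-1, -2))) + 27*17 = 1/(4 + 7/36) + 27*17 = 1/(151/36) + 459 = 36/151 + 459 = 69345/151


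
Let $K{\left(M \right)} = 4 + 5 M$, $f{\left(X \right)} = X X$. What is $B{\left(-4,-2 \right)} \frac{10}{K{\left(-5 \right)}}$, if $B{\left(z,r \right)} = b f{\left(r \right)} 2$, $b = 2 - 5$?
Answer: $\frac{80}{7} \approx 11.429$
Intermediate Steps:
$b = -3$
$f{\left(X \right)} = X^{2}$
$B{\left(z,r \right)} = - 6 r^{2}$ ($B{\left(z,r \right)} = - 3 r^{2} \cdot 2 = - 6 r^{2}$)
$B{\left(-4,-2 \right)} \frac{10}{K{\left(-5 \right)}} = - 6 \left(-2\right)^{2} \frac{10}{4 + 5 \left(-5\right)} = \left(-6\right) 4 \frac{10}{4 - 25} = - 24 \frac{10}{-21} = - 24 \cdot 10 \left(- \frac{1}{21}\right) = \left(-24\right) \left(- \frac{10}{21}\right) = \frac{80}{7}$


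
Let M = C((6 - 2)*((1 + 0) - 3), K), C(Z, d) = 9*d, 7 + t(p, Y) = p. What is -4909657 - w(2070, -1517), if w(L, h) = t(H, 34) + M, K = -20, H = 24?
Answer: -4909494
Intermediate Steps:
t(p, Y) = -7 + p
M = -180 (M = 9*(-20) = -180)
w(L, h) = -163 (w(L, h) = (-7 + 24) - 180 = 17 - 180 = -163)
-4909657 - w(2070, -1517) = -4909657 - 1*(-163) = -4909657 + 163 = -4909494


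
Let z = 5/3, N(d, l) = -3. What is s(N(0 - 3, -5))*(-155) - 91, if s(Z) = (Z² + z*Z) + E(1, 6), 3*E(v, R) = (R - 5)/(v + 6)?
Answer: -15086/21 ≈ -718.38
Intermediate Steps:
E(v, R) = (-5 + R)/(3*(6 + v)) (E(v, R) = ((R - 5)/(v + 6))/3 = ((-5 + R)/(6 + v))/3 = (-5 + R)/(3*(6 + v)))
z = 5/3 (z = 5*(⅓) = 5/3 ≈ 1.6667)
s(Z) = 1/21 + Z² + 5*Z/3 (s(Z) = (Z² + 5*Z/3) + (-5 + 6)/(3*(6 + 1)) = (Z² + 5*Z/3) + (⅓)*1/7 = (Z² + 5*Z/3) + (⅓)*(⅐)*1 = (Z² + 5*Z/3) + 1/21 = 1/21 + Z² + 5*Z/3)
s(N(0 - 3, -5))*(-155) - 91 = (1/21 + (-3)² + (5/3)*(-3))*(-155) - 91 = (1/21 + 9 - 5)*(-155) - 91 = (85/21)*(-155) - 91 = -13175/21 - 91 = -15086/21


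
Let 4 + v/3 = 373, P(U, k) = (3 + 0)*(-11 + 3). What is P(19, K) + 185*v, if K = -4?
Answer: 204771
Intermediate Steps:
P(U, k) = -24 (P(U, k) = 3*(-8) = -24)
v = 1107 (v = -12 + 3*373 = -12 + 1119 = 1107)
P(19, K) + 185*v = -24 + 185*1107 = -24 + 204795 = 204771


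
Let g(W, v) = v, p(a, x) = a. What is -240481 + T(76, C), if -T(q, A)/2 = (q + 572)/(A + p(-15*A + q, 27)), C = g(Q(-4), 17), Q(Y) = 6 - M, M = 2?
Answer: -240473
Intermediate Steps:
Q(Y) = 4 (Q(Y) = 6 - 1*2 = 6 - 2 = 4)
C = 17
T(q, A) = -2*(572 + q)/(q - 14*A) (T(q, A) = -2*(q + 572)/(A + (-15*A + q)) = -2*(572 + q)/(A + (q - 15*A)) = -2*(572 + q)/(q - 14*A))
-240481 + T(76, C) = -240481 + 2*(572 + 76)/(-1*76 + 14*17) = -240481 + 2*648/(-76 + 238) = -240481 + 2*648/162 = -240481 + 2*(1/162)*648 = -240481 + 8 = -240473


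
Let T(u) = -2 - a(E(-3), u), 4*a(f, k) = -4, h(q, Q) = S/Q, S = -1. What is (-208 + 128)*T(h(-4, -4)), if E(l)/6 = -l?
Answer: 80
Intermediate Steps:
E(l) = -6*l (E(l) = 6*(-l) = -6*l)
h(q, Q) = -1/Q
a(f, k) = -1 (a(f, k) = (¼)*(-4) = -1)
T(u) = -1 (T(u) = -2 - 1*(-1) = -2 + 1 = -1)
(-208 + 128)*T(h(-4, -4)) = (-208 + 128)*(-1) = -80*(-1) = 80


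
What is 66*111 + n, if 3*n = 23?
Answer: 22001/3 ≈ 7333.7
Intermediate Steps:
n = 23/3 (n = (⅓)*23 = 23/3 ≈ 7.6667)
66*111 + n = 66*111 + 23/3 = 7326 + 23/3 = 22001/3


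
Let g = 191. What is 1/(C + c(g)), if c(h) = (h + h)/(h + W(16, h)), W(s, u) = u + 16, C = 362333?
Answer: 199/72104458 ≈ 2.7599e-6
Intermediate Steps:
W(s, u) = 16 + u
c(h) = 2*h/(16 + 2*h) (c(h) = (h + h)/(h + (16 + h)) = (2*h)/(16 + 2*h) = 2*h/(16 + 2*h))
1/(C + c(g)) = 1/(362333 + 191/(8 + 191)) = 1/(362333 + 191/199) = 1/(72104458/199) = 199/72104458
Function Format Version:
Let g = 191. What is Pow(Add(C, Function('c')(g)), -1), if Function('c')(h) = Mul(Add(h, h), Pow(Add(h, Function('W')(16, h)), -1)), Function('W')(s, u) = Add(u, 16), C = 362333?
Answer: Rational(199, 72104458) ≈ 2.7599e-6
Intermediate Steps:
Function('W')(s, u) = Add(16, u)
Function('c')(h) = Mul(2, h, Pow(Add(16, Mul(2, h)), -1)) (Function('c')(h) = Mul(Add(h, h), Pow(Add(h, Add(16, h)), -1)) = Mul(Mul(2, h), Pow(Add(16, Mul(2, h)), -1)) = Mul(2, h, Pow(Add(16, Mul(2, h)), -1)))
Pow(Add(C, Function('c')(g)), -1) = Pow(Add(362333, Mul(191, Pow(Add(8, 191), -1))), -1) = Pow(Add(362333, Mul(191, Pow(199, -1))), -1) = Pow(Add(362333, Mul(191, Rational(1, 199))), -1) = Pow(Add(362333, Rational(191, 199)), -1) = Pow(Rational(72104458, 199), -1) = Rational(199, 72104458)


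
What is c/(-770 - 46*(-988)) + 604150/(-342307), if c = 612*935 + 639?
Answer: 169101432013/15293592146 ≈ 11.057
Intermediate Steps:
c = 572859 (c = 572220 + 639 = 572859)
c/(-770 - 46*(-988)) + 604150/(-342307) = 572859/(-770 - 46*(-988)) + 604150/(-342307) = 572859/(-770 + 45448) + 604150*(-1/342307) = 572859/44678 - 604150/342307 = 169101432013/15293592146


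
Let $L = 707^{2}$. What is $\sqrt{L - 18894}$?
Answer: $\sqrt{480955} \approx 693.51$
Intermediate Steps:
$L = 499849$
$\sqrt{L - 18894} = \sqrt{499849 - 18894} = \sqrt{480955}$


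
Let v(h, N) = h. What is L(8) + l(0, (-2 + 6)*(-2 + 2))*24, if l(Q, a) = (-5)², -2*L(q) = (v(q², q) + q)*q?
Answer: 312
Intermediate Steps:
L(q) = -q*(q + q²)/2 (L(q) = -(q² + q)*q/2 = -(q + q²)*q/2 = -q*(q + q²)/2)
l(Q, a) = 25
L(8) + l(0, (-2 + 6)*(-2 + 2))*24 = -½*8²*(1 + 8) + 25*24 = -½*64*9 + 600 = -288 + 600 = 312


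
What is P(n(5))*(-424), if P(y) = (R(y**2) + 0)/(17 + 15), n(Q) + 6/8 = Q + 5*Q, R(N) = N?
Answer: -725517/64 ≈ -11336.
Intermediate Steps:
n(Q) = -3/4 + 6*Q (n(Q) = -3/4 + (Q + 5*Q) = -3/4 + 6*Q)
P(y) = y**2/32 (P(y) = (y**2 + 0)/(17 + 15) = y**2/32)
P(n(5))*(-424) = ((-3/4 + 6*5)**2/32)*(-424) = ((-3/4 + 30)**2/32)*(-424) = ((117/4)**2/32)*(-424) = ((1/32)*(13689/16))*(-424) = (13689/512)*(-424) = -725517/64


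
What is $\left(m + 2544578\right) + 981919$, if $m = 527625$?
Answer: $4054122$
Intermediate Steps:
$\left(m + 2544578\right) + 981919 = \left(527625 + 2544578\right) + 981919 = 3072203 + 981919 = 4054122$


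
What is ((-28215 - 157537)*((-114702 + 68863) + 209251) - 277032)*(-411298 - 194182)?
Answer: 18378971731650880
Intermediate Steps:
((-28215 - 157537)*((-114702 + 68863) + 209251) - 277032)*(-411298 - 194182) = (-185752*(-45839 + 209251) - 277032)*(-605480) = (-185752*163412 - 277032)*(-605480) = (-30354105824 - 277032)*(-605480) = -30354382856*(-605480) = 18378971731650880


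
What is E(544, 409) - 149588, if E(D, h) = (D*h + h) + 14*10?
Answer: 73457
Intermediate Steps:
E(D, h) = 140 + h + D*h (E(D, h) = (h + D*h) + 140 = 140 + h + D*h)
E(544, 409) - 149588 = (140 + 409 + 544*409) - 149588 = (140 + 409 + 222496) - 149588 = 223045 - 149588 = 73457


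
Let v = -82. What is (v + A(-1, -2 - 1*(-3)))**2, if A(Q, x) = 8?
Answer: 5476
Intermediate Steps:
(v + A(-1, -2 - 1*(-3)))**2 = (-82 + 8)**2 = (-74)**2 = 5476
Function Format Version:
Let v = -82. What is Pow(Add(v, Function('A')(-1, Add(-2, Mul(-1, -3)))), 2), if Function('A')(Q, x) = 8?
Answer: 5476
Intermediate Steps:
Pow(Add(v, Function('A')(-1, Add(-2, Mul(-1, -3)))), 2) = Pow(Add(-82, 8), 2) = Pow(-74, 2) = 5476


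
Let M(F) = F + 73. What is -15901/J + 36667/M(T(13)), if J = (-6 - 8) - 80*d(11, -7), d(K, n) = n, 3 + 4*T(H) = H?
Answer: 37639313/82446 ≈ 456.53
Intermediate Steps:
T(H) = -3/4 + H/4
M(F) = 73 + F
J = 546 (J = (-6 - 8) - 80*(-7) = -14 + 560 = 546)
-15901/J + 36667/M(T(13)) = -15901/546 + 36667/(73 + (-3/4 + (1/4)*13)) = -15901*1/546 + 36667/(73 + (-3/4 + 13/4)) = -15901/546 + 36667/(73 + 5/2) = -15901/546 + 36667/(151/2) = -15901/546 + 36667*(2/151) = -15901/546 + 73334/151 = 37639313/82446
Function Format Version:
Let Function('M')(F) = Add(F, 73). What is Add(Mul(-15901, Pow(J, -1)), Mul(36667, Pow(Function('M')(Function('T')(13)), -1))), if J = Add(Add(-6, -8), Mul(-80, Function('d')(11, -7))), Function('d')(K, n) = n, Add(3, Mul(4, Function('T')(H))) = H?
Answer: Rational(37639313, 82446) ≈ 456.53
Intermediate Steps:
Function('T')(H) = Add(Rational(-3, 4), Mul(Rational(1, 4), H))
Function('M')(F) = Add(73, F)
J = 546 (J = Add(Add(-6, -8), Mul(-80, -7)) = Add(-14, 560) = 546)
Add(Mul(-15901, Pow(J, -1)), Mul(36667, Pow(Function('M')(Function('T')(13)), -1))) = Add(Mul(-15901, Pow(546, -1)), Mul(36667, Pow(Add(73, Add(Rational(-3, 4), Mul(Rational(1, 4), 13))), -1))) = Add(Mul(-15901, Rational(1, 546)), Mul(36667, Pow(Add(73, Add(Rational(-3, 4), Rational(13, 4))), -1))) = Add(Rational(-15901, 546), Mul(36667, Pow(Add(73, Rational(5, 2)), -1))) = Add(Rational(-15901, 546), Mul(36667, Pow(Rational(151, 2), -1))) = Add(Rational(-15901, 546), Mul(36667, Rational(2, 151))) = Add(Rational(-15901, 546), Rational(73334, 151)) = Rational(37639313, 82446)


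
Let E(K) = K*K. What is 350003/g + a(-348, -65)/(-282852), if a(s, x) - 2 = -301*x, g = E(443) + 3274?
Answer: 95094982015/56435479596 ≈ 1.6850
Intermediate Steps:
E(K) = K**2
g = 199523 (g = 443**2 + 3274 = 196249 + 3274 = 199523)
a(s, x) = 2 - 301*x
350003/g + a(-348, -65)/(-282852) = 350003/199523 + (2 - 301*(-65))/(-282852) = 350003*(1/199523) + (2 + 19565)*(-1/282852) = 350003/199523 + 19567*(-1/282852) = 350003/199523 - 19567/282852 = 95094982015/56435479596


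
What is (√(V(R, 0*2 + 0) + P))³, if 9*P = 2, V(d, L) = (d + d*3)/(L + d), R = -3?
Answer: 38*√38/27 ≈ 8.6758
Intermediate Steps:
V(d, L) = 4*d/(L + d) (V(d, L) = (d + 3*d)/(L + d) = (4*d)/(L + d) = 4*d/(L + d))
P = 2/9 (P = (⅑)*2 = 2/9 ≈ 0.22222)
(√(V(R, 0*2 + 0) + P))³ = (√(4*(-3)/((0*2 + 0) - 3) + 2/9))³ = (√(4*(-3)/((0 + 0) - 3) + 2/9))³ = (√(4*(-3)/(0 - 3) + 2/9))³ = (√(4*(-3)/(-3) + 2/9))³ = (√(4*(-3)*(-⅓) + 2/9))³ = (√(4 + 2/9))³ = (√(38/9))³ = (√38/3)³ = 38*√38/27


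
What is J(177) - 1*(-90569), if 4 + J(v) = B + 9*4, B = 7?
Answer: 90608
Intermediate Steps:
J(v) = 39 (J(v) = -4 + (7 + 9*4) = -4 + (7 + 36) = -4 + 43 = 39)
J(177) - 1*(-90569) = 39 - 1*(-90569) = 39 + 90569 = 90608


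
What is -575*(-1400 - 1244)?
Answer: 1520300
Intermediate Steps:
-575*(-1400 - 1244) = -575*(-2644) = 1520300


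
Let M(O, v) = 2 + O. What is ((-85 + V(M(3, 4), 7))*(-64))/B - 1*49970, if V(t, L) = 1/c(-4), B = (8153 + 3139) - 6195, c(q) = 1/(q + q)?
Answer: -84897046/1699 ≈ -49969.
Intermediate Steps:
c(q) = 1/(2*q)
B = 5097 (B = 11292 - 6195 = 5097)
V(t, L) = -8 (V(t, L) = 1/((½)/(-4)) = 1/((½)*(-¼)) = 1/(-⅛) = -8)
((-85 + V(M(3, 4), 7))*(-64))/B - 1*49970 = ((-85 - 8)*(-64))/5097 - 1*49970 = -93*(-64)*(1/5097) - 49970 = 5952*(1/5097) - 49970 = 1984/1699 - 49970 = -84897046/1699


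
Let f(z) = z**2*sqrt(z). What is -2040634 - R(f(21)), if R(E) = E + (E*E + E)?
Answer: -6124735 - 882*sqrt(21) ≈ -6.1288e+6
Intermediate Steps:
f(z) = z**(5/2)
R(E) = E**2 + 2*E (R(E) = E + (E**2 + E) = E + (E + E**2) = E**2 + 2*E)
-2040634 - R(f(21)) = -2040634 - 21**(5/2)*(2 + 21**(5/2)) = -2040634 - 441*sqrt(21)*(2 + 441*sqrt(21))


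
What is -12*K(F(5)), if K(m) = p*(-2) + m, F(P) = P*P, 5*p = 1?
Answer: -1476/5 ≈ -295.20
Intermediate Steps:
p = 1/5 (p = (1/5)*1 = 1/5 ≈ 0.20000)
F(P) = P**2
K(m) = -2/5 + m (K(m) = (1/5)*(-2) + m = -2/5 + m)
-12*K(F(5)) = -12*(-2/5 + 5**2) = -12*(-2/5 + 25) = -12*123/5 = -1476/5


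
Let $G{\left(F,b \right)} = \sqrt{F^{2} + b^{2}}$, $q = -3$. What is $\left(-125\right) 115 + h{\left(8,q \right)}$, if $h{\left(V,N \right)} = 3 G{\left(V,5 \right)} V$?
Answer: $-14375 + 24 \sqrt{89} \approx -14149.0$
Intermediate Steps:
$h{\left(V,N \right)} = 3 V \sqrt{25 + V^{2}}$ ($h{\left(V,N \right)} = 3 \sqrt{V^{2} + 5^{2}} V = 3 \sqrt{V^{2} + 25} V = 3 \sqrt{25 + V^{2}} V = 3 V \sqrt{25 + V^{2}}$)
$\left(-125\right) 115 + h{\left(8,q \right)} = \left(-125\right) 115 + 3 \cdot 8 \sqrt{25 + 8^{2}} = -14375 + 3 \cdot 8 \sqrt{25 + 64} = -14375 + 3 \cdot 8 \sqrt{89} = -14375 + 24 \sqrt{89}$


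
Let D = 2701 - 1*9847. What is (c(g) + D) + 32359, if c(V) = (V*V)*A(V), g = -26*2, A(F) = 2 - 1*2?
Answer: 25213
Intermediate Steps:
A(F) = 0 (A(F) = 2 - 2 = 0)
g = -52
c(V) = 0 (c(V) = (V*V)*0 = V**2*0 = 0)
D = -7146 (D = 2701 - 9847 = -7146)
(c(g) + D) + 32359 = (0 - 7146) + 32359 = -7146 + 32359 = 25213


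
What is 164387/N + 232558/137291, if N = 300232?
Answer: 92390209073/41219151512 ≈ 2.2414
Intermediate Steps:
164387/N + 232558/137291 = 164387/300232 + 232558/137291 = 92390209073/41219151512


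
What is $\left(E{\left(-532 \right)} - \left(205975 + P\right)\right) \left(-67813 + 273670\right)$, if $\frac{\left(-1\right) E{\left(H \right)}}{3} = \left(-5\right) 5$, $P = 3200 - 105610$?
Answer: $-21304140930$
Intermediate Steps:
$P = -102410$
$E{\left(H \right)} = 75$ ($E{\left(H \right)} = - 3 \left(\left(-5\right) 5\right) = \left(-3\right) \left(-25\right) = 75$)
$\left(E{\left(-532 \right)} - \left(205975 + P\right)\right) \left(-67813 + 273670\right) = \left(75 - 103565\right) \left(-67813 + 273670\right) = \left(75 + \left(-205975 + 102410\right)\right) 205857 = \left(75 - 103565\right) 205857 = \left(-103490\right) 205857 = -21304140930$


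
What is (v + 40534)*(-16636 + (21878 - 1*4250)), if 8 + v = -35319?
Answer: 5165344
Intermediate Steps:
v = -35327 (v = -8 - 35319 = -35327)
(v + 40534)*(-16636 + (21878 - 1*4250)) = (-35327 + 40534)*(-16636 + (21878 - 1*4250)) = 5207*(-16636 + (21878 - 4250)) = 5207*(-16636 + 17628) = 5207*992 = 5165344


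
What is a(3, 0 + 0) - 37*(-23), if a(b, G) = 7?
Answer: 858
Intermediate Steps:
a(3, 0 + 0) - 37*(-23) = 7 - 37*(-23) = 7 + 851 = 858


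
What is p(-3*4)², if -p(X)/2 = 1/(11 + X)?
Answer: 4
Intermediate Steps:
p(X) = -2/(11 + X)
p(-3*4)² = (-2/(11 - 3*4))² = (-2/(11 - 12))² = (-2/(-1))² = (-2*(-1))² = 2² = 4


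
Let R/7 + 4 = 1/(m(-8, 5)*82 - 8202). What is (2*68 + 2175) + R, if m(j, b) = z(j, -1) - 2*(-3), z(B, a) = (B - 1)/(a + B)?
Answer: 17414717/7628 ≈ 2283.0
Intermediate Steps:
z(B, a) = (-1 + B)/(B + a)
m(j, b) = 7 (m(j, b) = (-1 + j)/(j - 1) - 2*(-3) = (-1 + j)/(-1 + j) + 6 = 1 + 6 = 7)
R = -213591/7628 (R = -28 + 7/(7*82 - 8202) = -28 + 7/(574 - 8202) = -28 + 7/(-7628) = -28 + 7*(-1/7628) = -28 - 7/7628 = -213591/7628 ≈ -28.001)
(2*68 + 2175) + R = (2*68 + 2175) - 213591/7628 = (136 + 2175) - 213591/7628 = 2311 - 213591/7628 = 17414717/7628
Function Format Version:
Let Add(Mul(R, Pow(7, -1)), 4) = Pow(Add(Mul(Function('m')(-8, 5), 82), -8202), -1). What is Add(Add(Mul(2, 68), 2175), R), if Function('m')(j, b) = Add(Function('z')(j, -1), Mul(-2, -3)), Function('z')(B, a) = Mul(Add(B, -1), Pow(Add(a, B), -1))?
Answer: Rational(17414717, 7628) ≈ 2283.0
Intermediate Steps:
Function('z')(B, a) = Mul(Pow(Add(B, a), -1), Add(-1, B)) (Function('z')(B, a) = Mul(Add(-1, B), Pow(Add(B, a), -1)) = Mul(Pow(Add(B, a), -1), Add(-1, B)))
Function('m')(j, b) = 7 (Function('m')(j, b) = Add(Mul(Pow(Add(j, -1), -1), Add(-1, j)), Mul(-2, -3)) = Add(Mul(Pow(Add(-1, j), -1), Add(-1, j)), 6) = Add(1, 6) = 7)
R = Rational(-213591, 7628) (R = Add(-28, Mul(7, Pow(Add(Mul(7, 82), -8202), -1))) = Add(-28, Mul(7, Pow(Add(574, -8202), -1))) = Add(-28, Mul(7, Pow(-7628, -1))) = Add(-28, Mul(7, Rational(-1, 7628))) = Add(-28, Rational(-7, 7628)) = Rational(-213591, 7628) ≈ -28.001)
Add(Add(Mul(2, 68), 2175), R) = Add(Add(Mul(2, 68), 2175), Rational(-213591, 7628)) = Add(Add(136, 2175), Rational(-213591, 7628)) = Add(2311, Rational(-213591, 7628)) = Rational(17414717, 7628)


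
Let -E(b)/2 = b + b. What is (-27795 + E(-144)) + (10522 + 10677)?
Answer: -6020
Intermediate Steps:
E(b) = -4*b (E(b) = -2*(b + b) = -4*b)
(-27795 + E(-144)) + (10522 + 10677) = (-27795 - 4*(-144)) + (10522 + 10677) = (-27795 + 576) + 21199 = -27219 + 21199 = -6020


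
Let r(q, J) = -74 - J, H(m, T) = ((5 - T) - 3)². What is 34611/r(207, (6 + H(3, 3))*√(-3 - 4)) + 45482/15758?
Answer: -20047475227/45847901 + 242277*I*√7/5819 ≈ -437.26 + 110.16*I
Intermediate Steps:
H(m, T) = (2 - T)²
34611/r(207, (6 + H(3, 3))*√(-3 - 4)) + 45482/15758 = 34611/(-74 - (6 + (-2 + 3)²)*√(-3 - 4)) + 45482/15758 = 34611/(-74 - (6 + 1²)*√(-7)) + 45482*(1/15758) = 34611/(-74 - (6 + 1)*I*√7) + 22741/7879 = 34611/(-74 - 7*I*√7) + 22741/7879 = 22741/7879 + 34611/(-74 - 7*I*√7)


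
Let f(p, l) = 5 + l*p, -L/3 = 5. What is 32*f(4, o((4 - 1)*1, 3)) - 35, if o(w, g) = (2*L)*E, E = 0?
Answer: 125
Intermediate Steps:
L = -15 (L = -3*5 = -15)
o(w, g) = 0 (o(w, g) = (2*(-15))*0 = -30*0 = 0)
32*f(4, o((4 - 1)*1, 3)) - 35 = 32*(5 + 0*4) - 35 = 32*(5 + 0) - 35 = 32*5 - 35 = 160 - 35 = 125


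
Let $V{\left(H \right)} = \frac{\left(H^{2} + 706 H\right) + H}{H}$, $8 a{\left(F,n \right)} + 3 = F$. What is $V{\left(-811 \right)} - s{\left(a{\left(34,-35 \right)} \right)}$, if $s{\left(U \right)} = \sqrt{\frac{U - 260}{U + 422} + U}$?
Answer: $-104 - \frac{5 \sqrt{24319166}}{13628} \approx -105.81$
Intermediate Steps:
$a{\left(F,n \right)} = - \frac{3}{8} + \frac{F}{8}$
$V{\left(H \right)} = \frac{H^{2} + 707 H}{H}$
$s{\left(U \right)} = \sqrt{U + \frac{-260 + U}{422 + U}}$ ($s{\left(U \right)} = \sqrt{\frac{-260 + U}{422 + U} + U} = \sqrt{U + \frac{-260 + U}{422 + U}}$)
$V{\left(-811 \right)} - s{\left(a{\left(34,-35 \right)} \right)} = \left(707 - 811\right) - \sqrt{\frac{-260 + \left(- \frac{3}{8} + \frac{1}{8} \cdot 34\right) + \left(- \frac{3}{8} + \frac{1}{8} \cdot 34\right) \left(422 + \left(- \frac{3}{8} + \frac{1}{8} \cdot 34\right)\right)}{422 + \left(- \frac{3}{8} + \frac{1}{8} \cdot 34\right)}} = -104 - \sqrt{\frac{-260 + \left(- \frac{3}{8} + \frac{17}{4}\right) + \left(- \frac{3}{8} + \frac{17}{4}\right) \left(422 + \left(- \frac{3}{8} + \frac{17}{4}\right)\right)}{422 + \left(- \frac{3}{8} + \frac{17}{4}\right)}} = -104 - \sqrt{\frac{-260 + \frac{31}{8} + \frac{31 \left(422 + \frac{31}{8}\right)}{8}}{422 + \frac{31}{8}}} = -104 - \sqrt{\frac{-260 + \frac{31}{8} + \frac{31}{8} \cdot \frac{3407}{8}}{\frac{3407}{8}}} = -104 - \sqrt{\frac{8 \left(-260 + \frac{31}{8} + \frac{105617}{64}\right)}{3407}} = -104 - \sqrt{\frac{8}{3407} \cdot \frac{89225}{64}} = -104 - \sqrt{\frac{89225}{27256}} = -104 - \frac{5 \sqrt{24319166}}{13628}$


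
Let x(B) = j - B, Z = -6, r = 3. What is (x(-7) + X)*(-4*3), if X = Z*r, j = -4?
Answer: 180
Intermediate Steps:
X = -18 (X = -6*3 = -18)
x(B) = -4 - B
(x(-7) + X)*(-4*3) = ((-4 - 1*(-7)) - 18)*(-4*3) = ((-4 + 7) - 18)*(-12) = (3 - 18)*(-12) = -15*(-12) = 180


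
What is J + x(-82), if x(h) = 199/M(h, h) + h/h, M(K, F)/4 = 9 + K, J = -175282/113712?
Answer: -5075891/4150488 ≈ -1.2230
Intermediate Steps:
J = -87641/56856 (J = -175282*1/113712 = -87641/56856 ≈ -1.5415)
M(K, F) = 36 + 4*K (M(K, F) = 4*(9 + K) = 36 + 4*K)
x(h) = 1 + 199/(36 + 4*h) (x(h) = 199/(36 + 4*h) + h/h = 199/(36 + 4*h) + 1 = 1 + 199/(36 + 4*h))
J + x(-82) = -87641/56856 + (235/4 - 82)/(9 - 82) = -87641/56856 - 93/4/(-73) = -87641/56856 - 1/73*(-93/4) = -87641/56856 + 93/292 = -5075891/4150488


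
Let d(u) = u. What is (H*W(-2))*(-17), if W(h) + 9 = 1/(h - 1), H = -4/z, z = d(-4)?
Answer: 476/3 ≈ 158.67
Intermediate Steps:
z = -4
H = 1 (H = -4/(-4) = -4*(-¼) = 1)
W(h) = -9 + 1/(-1 + h) (W(h) = -9 + 1/(h - 1) = -9 + 1/(-1 + h))
(H*W(-2))*(-17) = (1*((10 - 9*(-2))/(-1 - 2)))*(-17) = (1*((10 + 18)/(-3)))*(-17) = (1*(-⅓*28))*(-17) = (1*(-28/3))*(-17) = -28/3*(-17) = 476/3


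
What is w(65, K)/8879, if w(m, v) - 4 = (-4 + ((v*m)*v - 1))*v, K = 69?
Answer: 21352744/8879 ≈ 2404.9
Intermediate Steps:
w(m, v) = 4 + v*(-5 + m*v²) (w(m, v) = 4 + (-4 + ((v*m)*v - 1))*v = 4 + (-4 + ((m*v)*v - 1))*v = 4 + (-4 + (m*v² - 1))*v = 4 + (-4 + (-1 + m*v²))*v = 4 + (-5 + m*v²)*v = 4 + v*(-5 + m*v²))
w(65, K)/8879 = (4 - 5*69 + 65*69³)/8879 = (4 - 345 + 65*328509)*(1/8879) = (4 - 345 + 21353085)*(1/8879) = 21352744*(1/8879) = 21352744/8879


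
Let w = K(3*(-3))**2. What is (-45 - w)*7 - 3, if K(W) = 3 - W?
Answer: -1326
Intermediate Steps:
w = 144 (w = (3 - 3*(-3))**2 = (3 - 1*(-9))**2 = (3 + 9)**2 = 12**2 = 144)
(-45 - w)*7 - 3 = (-45 - 1*144)*7 - 3 = (-45 - 144)*7 - 3 = -189*7 - 3 = -1323 - 3 = -1326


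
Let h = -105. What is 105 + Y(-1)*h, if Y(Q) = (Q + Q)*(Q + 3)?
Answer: 525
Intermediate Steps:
Y(Q) = 2*Q*(3 + Q) (Y(Q) = (2*Q)*(3 + Q) = 2*Q*(3 + Q))
105 + Y(-1)*h = 105 + (2*(-1)*(3 - 1))*(-105) = 105 + (2*(-1)*2)*(-105) = 105 - 4*(-105) = 105 + 420 = 525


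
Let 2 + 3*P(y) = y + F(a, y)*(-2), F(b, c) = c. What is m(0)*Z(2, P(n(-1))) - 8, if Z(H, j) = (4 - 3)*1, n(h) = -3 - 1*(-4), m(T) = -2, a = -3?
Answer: -10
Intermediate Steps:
n(h) = 1 (n(h) = -3 + 4 = 1)
P(y) = -2/3 - y/3 (P(y) = -2/3 + (y + y*(-2))/3 = -2/3 + (y - 2*y)/3 = -2/3 + (-y)/3 = -2/3 - y/3)
Z(H, j) = 1 (Z(H, j) = 1*1 = 1)
m(0)*Z(2, P(n(-1))) - 8 = -2*1 - 8 = -2 - 8 = -10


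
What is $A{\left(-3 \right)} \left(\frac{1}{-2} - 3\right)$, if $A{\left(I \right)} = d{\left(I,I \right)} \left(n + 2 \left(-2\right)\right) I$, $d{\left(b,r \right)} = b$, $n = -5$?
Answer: $\frac{567}{2} \approx 283.5$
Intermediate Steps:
$A{\left(I \right)} = - 9 I^{2}$ ($A{\left(I \right)} = I \left(-5 + 2 \left(-2\right)\right) I = I \left(-5 - 4\right) I = I \left(-9\right) I = - 9 I I = - 9 I^{2}$)
$A{\left(-3 \right)} \left(\frac{1}{-2} - 3\right) = - 9 \left(-3\right)^{2} \left(\frac{1}{-2} - 3\right) = \left(-9\right) 9 \left(- \frac{1}{2} - 3\right) = \left(-81\right) \left(- \frac{7}{2}\right) = \frac{567}{2}$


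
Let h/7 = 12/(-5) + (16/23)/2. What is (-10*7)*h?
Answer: 23128/23 ≈ 1005.6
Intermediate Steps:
h = -1652/115 (h = 7*(12/(-5) + (16/23)/2) = 7*(12*(-⅕) + (16*(1/23))*(½)) = 7*(-12/5 + (16/23)*(½)) = 7*(-12/5 + 8/23) = 7*(-236/115) = -1652/115 ≈ -14.365)
(-10*7)*h = -10*7*(-1652/115) = -70*(-1652/115) = 23128/23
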